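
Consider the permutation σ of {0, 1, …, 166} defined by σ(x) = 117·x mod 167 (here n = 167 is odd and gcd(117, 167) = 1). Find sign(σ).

Start at x=119: 119 → 62 → 73 → 24 → 136 → 47 → 155 → … (one orbit).
π_117 has 2 disjoint cycles with lengths [166, 1] on {0,…,166}.
n − c = 167 − 2 = 165; sign = (−1)^165 = -1.
The Jacobi symbol (117|167) = -1 (Zolotarev) agrees.

-1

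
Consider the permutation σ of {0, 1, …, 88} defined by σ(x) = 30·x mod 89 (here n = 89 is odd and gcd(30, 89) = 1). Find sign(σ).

Start at x=13: 13 → 34 → 41 → 73 → 54 → 18 → 6 → … (one orbit).
2 cycles of lengths [88, 1].
Σ(ℓ_i−1) = 89−2 = 87; sign = (−1)^87 = -1.
Check: (30/89) = -1 by Zolotarev.

-1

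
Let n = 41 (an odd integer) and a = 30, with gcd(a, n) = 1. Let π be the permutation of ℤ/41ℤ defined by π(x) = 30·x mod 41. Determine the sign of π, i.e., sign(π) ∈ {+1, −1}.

Trace 16: π^k(16) = [16, 29, 9, 24, 23, 34, 36] for k=0..6.
The orbit structure of x ↦ 30x mod 41: 2 orbits of sizes [40, 1].
sign(π) = (−1)^{n − #cycles} = (−1)^{41−2} = (−1)^39 = -1.

-1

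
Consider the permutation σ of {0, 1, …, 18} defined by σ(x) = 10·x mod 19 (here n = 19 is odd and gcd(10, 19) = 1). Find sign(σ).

Start at x=12: 12 → 6 → 3 → 11 → 15 → 17 → 18 → … (one orbit).
2 cycles of lengths [18, 1].
Σ(ℓ_i−1) = 19−2 = 17; sign = (−1)^17 = -1.
The Jacobi symbol (10|19) = -1 (Zolotarev) agrees.

-1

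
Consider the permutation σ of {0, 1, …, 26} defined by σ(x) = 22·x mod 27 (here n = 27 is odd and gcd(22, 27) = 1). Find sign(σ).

Start at x=7: 7 → 19 → 13 → 16 → 1 → 22 → 25 → … (one orbit).
Decompose π into cycles: lengths [9, 9, 3, 3, 1, 1, 1] (7 cycles, including the fixed point 0).
With 7 cycles on 27 points, sign = (−1)^{27−7} = +1.

+1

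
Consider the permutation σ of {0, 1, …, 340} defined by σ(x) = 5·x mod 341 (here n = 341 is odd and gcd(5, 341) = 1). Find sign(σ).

Orbit of 311 under x↦5x: [311, 191, 273, 1, 5, 25, 125]… (length divides ord_341(5)).
π_5 has 33 disjoint cycles with lengths [15, 15, 15, 15, 15, 15, 15, 15, 15, 15, 15, 15, 15, 15, 15, 15, 15, 15, 15, 15, 5, 5, 3, 3, 3, 3, 3, 3, 3, 3, 3, 3, 1] on {0,…,340}.
Σ(ℓ_i−1) = 341−33 = 308; sign = (−1)^308 = +1.

+1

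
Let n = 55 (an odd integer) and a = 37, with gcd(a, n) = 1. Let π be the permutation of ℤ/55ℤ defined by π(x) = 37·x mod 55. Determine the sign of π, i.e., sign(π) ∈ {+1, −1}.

-1

Orbit of 23 under x↦37x: [23, 26, 27, 9, 3, 1, 37]… (length divides ord_55(37)).
π_37 has 6 disjoint cycles with lengths [20, 20, 5, 5, 4, 1] on {0,…,54}.
6 cycles on 55: each ℓ→(−1)^(ℓ−1), product (−1)^49 = -1.
Via Zolotarev, sign(π_{37}) = (37|55) = -1.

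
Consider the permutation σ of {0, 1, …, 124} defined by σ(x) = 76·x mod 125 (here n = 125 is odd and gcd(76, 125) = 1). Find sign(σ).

Trace 101: π^k(101) = [101, 51, 1, 76, 26] for k=0..4.
Cycle type of π: 5×20 + 1×25; total 45 cycles.
45 cycles on 125: each ℓ→(−1)^(ℓ−1), product (−1)^80 = +1.

+1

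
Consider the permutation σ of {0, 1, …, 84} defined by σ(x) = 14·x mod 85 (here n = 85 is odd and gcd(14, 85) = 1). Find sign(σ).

-1

Orbit of 1 under x↦14x: [1, 14, 26, 24, 81, 29, 66]… (length divides ord_85(14)).
Cycle lengths of π_14 on ℤ/85ℤ: [16, 16, 16, 16, 16, 2, 2, 1]; 8 cycles in total.
85 − 8 = 77 transpositions; sign(π) = (−1)^77 = -1.
The Jacobi symbol (14|85) = -1 (Zolotarev) agrees.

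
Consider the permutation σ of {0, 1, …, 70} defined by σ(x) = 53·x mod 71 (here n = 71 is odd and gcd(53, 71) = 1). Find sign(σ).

Start at x=70: 70 → 18 → 31 → 10 → 33 → 45 → 42 → … (one orbit).
π_53 has 2 disjoint cycles with lengths [70, 1] on {0,…,70}.
With 2 cycles on 71 points, sign = (−1)^{71−2} = -1.
The Jacobi symbol (53|71) = -1 (Zolotarev) agrees.

-1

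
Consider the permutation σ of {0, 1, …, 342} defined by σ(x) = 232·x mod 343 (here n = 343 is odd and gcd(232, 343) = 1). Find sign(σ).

+1

Trace 50: π^k(50) = [50, 281, 22, 302, 92, 78, 260] for k=0..6.
π_232 has 19 disjoint cycles with lengths [49, 49, 49, 49, 49, 49, 7, 7, 7, 7, 7, 7, 1, 1, 1, 1, 1, 1, 1] on {0,…,342}.
19 cycles on 343: each ℓ→(−1)^(ℓ−1), product (−1)^324 = +1.
Zolotarev: (232|343) = +1, matching the cycle-count sign.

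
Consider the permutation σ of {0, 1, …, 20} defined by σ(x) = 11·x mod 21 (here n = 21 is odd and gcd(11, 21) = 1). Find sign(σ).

Orbit of 4 under x↦11x: [4, 2, 1, 11, 16, 8]… (length divides ord_21(11)).
Cycle lengths of π_11 on ℤ/21ℤ: [6, 6, 3, 3, 2, 1]; 6 cycles in total.
Σ(ℓ_i−1) = 21−6 = 15; sign = (−1)^15 = -1.

-1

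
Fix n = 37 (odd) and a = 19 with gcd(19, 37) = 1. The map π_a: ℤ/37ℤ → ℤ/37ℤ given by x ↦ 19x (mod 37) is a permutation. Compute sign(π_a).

Orbit of 20 under x↦19x: [20, 10, 5, 21, 29, 33, 35]… (length divides ord_37(19)).
The orbit structure of x ↦ 19x mod 37: 2 orbits of sizes [36, 1].
2 cycles on 37: each ℓ→(−1)^(ℓ−1), product (−1)^35 = -1.
Check: (19/37) = -1 by Zolotarev.

-1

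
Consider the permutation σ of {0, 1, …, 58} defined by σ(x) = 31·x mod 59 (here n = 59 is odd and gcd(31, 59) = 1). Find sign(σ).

-1

Trace 11: π^k(11) = [11, 46, 10, 15, 52, 19, 58] for k=0..6.
Cycle type of π: 58 + 1; total 2 cycles.
n − c = 59 − 2 = 57; sign = (−1)^57 = -1.
Check: (31/59) = -1 by Zolotarev.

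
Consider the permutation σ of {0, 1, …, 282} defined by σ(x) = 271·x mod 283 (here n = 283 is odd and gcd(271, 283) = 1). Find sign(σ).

+1

Start at x=181: 181 → 92 → 28 → 230 → 70 → 9 → 175 → … (one orbit).
Cycle lengths of π_271 on ℤ/283ℤ: [141, 141, 1]; 3 cycles in total.
n − c = 283 − 3 = 280; sign = (−1)^280 = +1.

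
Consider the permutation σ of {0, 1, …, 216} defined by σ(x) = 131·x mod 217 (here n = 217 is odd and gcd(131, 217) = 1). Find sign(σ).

-1

Start at x=97: 97 → 121 → 10 → 8 → 180 → 144 → 202 → … (one orbit).
Decompose π into cycles: lengths [30, 30, 30, 30, 30, 30, 15, 15, 6, 1] (10 cycles, including the fixed point 0).
sign(π) = (−1)^{n − #cycles} = (−1)^{217−10} = (−1)^207 = -1.
Via Zolotarev, sign(π_{131}) = (131|217) = -1.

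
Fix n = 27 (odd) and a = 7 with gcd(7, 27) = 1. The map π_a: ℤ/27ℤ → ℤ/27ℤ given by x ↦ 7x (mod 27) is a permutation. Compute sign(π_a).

Start at x=7: 7 → 22 → 19 → 25 → 13 → 10 → 16 → … (one orbit).
Cycle lengths of π_7 on ℤ/27ℤ: [9, 9, 3, 3, 1, 1, 1]; 7 cycles in total.
27 − 7 = 20 transpositions; sign(π) = (−1)^20 = +1.
(7|27)_J = +1 (Zolotarev's lemma cross-check).

+1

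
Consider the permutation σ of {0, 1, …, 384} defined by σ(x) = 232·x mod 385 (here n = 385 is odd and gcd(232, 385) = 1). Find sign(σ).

Trace 78: π^k(78) = [78, 1, 232, 309] for k=0..3.
154 cycles of lengths [4, 4, 4, 4, 4, 4, 4, 4, 4, 4, 4, 4, 4, 4, 4, 4, 4, 4, 4, 4, 4, 4, 4, 4, 4, 4, 4, 4, 4, 4, 4, 4, 4, 4, 4, 4, 4, 4, 4, 4, 4, 4, 4, 4, 4, 4, 4, 4, 4, 4, 4, 4, 4, 4, 4, 4, 4, 4, 4, 4, 4, 4, 4, 4, 4, 4, 4, 4, 4, 4, 4, 4, 4, 4, 4, 4, 4, 1, 1, 1, 1, 1, 1, 1, 1, 1, 1, 1, 1, 1, 1, 1, 1, 1, 1, 1, 1, 1, 1, 1, 1, 1, 1, 1, 1, 1, 1, 1, 1, 1, 1, 1, 1, 1, 1, 1, 1, 1, 1, 1, 1, 1, 1, 1, 1, 1, 1, 1, 1, 1, 1, 1, 1, 1, 1, 1, 1, 1, 1, 1, 1, 1, 1, 1, 1, 1, 1, 1, 1, 1, 1, 1, 1, 1].
385 − 154 = 231 transpositions; sign(π) = (−1)^231 = -1.

-1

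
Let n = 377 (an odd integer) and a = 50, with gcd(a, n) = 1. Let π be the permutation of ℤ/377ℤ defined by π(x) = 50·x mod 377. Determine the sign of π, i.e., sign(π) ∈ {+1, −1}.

+1

Start at x=81: 81 → 280 → 51 → 288 → 74 → 307 → 270 → … (one orbit).
Cycle type of π: 84×4 + 28 + 12 + 1; total 7 cycles.
sign(π) = (−1)^{n − #cycles} = (−1)^{377−7} = (−1)^370 = +1.
Check: (50/377) = +1 by Zolotarev.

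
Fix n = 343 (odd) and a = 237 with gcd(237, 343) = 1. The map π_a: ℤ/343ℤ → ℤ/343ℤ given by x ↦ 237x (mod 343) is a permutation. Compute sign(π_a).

-1

Start at x=253: 253 → 279 → 267 → 167 → 134 → 202 → 197 → … (one orbit).
Cycle type of π: 98×3 + 14×3 + 2×3 + 1; total 10 cycles.
sign(π) = (−1)^{n − #cycles} = (−1)^{343−10} = (−1)^333 = -1.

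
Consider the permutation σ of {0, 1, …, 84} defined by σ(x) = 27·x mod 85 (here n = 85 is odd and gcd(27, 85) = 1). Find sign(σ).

+1

Trace 62: π^k(62) = [62, 59, 63, 1, 27, 49, 48] for k=0..6.
7 cycles of lengths [16, 16, 16, 16, 16, 4, 1].
n − c = 85 − 7 = 78; sign = (−1)^78 = +1.
The Jacobi symbol (27|85) = +1 (Zolotarev) agrees.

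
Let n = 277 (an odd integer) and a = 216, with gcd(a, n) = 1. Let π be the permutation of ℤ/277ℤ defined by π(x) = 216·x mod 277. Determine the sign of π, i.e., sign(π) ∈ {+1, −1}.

-1

Trace 159: π^k(159) = [159, 273, 244, 74, 195, 16, 132] for k=0..6.
4 cycles of lengths [92, 92, 92, 1].
4 cycles on 277: each ℓ→(−1)^(ℓ−1), product (−1)^273 = -1.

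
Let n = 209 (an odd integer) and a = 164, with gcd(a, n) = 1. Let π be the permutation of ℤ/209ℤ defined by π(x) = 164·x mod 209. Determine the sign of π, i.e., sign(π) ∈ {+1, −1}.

Trace 45: π^k(45) = [45, 65, 1, 164, 144, 208] for k=0..5.
Cycle type of π: 6×33 + 2×5 + 1; total 39 cycles.
Σ(ℓ_i−1) = 209−39 = 170; sign = (−1)^170 = +1.
Via Zolotarev, sign(π_{164}) = (164|209) = +1.

+1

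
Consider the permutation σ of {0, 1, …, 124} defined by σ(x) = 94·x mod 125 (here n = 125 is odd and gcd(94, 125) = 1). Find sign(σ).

+1

Trace 36: π^k(36) = [36, 9, 96, 24, 6, 64, 16] for k=0..6.
Cycle lengths of π_94 on ℤ/125ℤ: [50, 50, 10, 10, 2, 2, 1]; 7 cycles in total.
125 − 7 = 118 transpositions; sign(π) = (−1)^118 = +1.
(94|125)_J = +1 (Zolotarev's lemma cross-check).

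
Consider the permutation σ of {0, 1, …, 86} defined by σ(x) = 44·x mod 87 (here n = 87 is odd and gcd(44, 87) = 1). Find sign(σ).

+1

Start at x=11: 11 → 49 → 68 → 34 → 17 → 52 → 26 → … (one orbit).
The orbit structure of x ↦ 44x mod 87: 5 orbits of sizes [28, 28, 28, 2, 1].
5 cycles on 87: each ℓ→(−1)^(ℓ−1), product (−1)^82 = +1.
The Jacobi symbol (44|87) = +1 (Zolotarev) agrees.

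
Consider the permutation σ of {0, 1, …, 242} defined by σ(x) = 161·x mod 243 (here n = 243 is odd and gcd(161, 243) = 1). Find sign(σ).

-1

Start at x=163: 163 → 242 → 82 → 80 → 1 → 161 → 163 (one orbit).
Cycle type of π: 6×27 + 2×40 + 1; total 68 cycles.
Σ(ℓ_i−1) = 243−68 = 175; sign = (−1)^175 = -1.
Check: (161/243) = -1 by Zolotarev.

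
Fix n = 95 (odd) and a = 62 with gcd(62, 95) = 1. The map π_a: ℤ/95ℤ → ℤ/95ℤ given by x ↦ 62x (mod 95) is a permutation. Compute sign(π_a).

-1

Orbit of 64 under x↦62x: [64, 73, 61, 77, 24, 63, 11]… (length divides ord_95(62)).
6 cycles of lengths [36, 36, 9, 9, 4, 1].
Σ(ℓ_i−1) = 95−6 = 89; sign = (−1)^89 = -1.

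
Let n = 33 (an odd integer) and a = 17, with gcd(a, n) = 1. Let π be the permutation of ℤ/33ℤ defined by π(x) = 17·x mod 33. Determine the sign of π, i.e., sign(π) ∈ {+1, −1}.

Start at x=2: 2 → 1 → 17 → 25 → 29 → 31 → 32 → … (one orbit).
The orbit structure of x ↦ 17x mod 33: 5 orbits of sizes [10, 10, 10, 2, 1].
33 − 5 = 28 transpositions; sign(π) = (−1)^28 = +1.

+1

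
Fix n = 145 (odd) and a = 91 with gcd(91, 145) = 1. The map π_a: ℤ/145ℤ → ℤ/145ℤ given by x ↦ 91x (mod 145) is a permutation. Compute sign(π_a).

+1

Trace 141: π^k(141) = [141, 71, 81, 121, 136, 51, 1] for k=0..6.
15 cycles of lengths [14, 14, 14, 14, 14, 14, 14, 14, 14, 14, 1, 1, 1, 1, 1].
n − c = 145 − 15 = 130; sign = (−1)^130 = +1.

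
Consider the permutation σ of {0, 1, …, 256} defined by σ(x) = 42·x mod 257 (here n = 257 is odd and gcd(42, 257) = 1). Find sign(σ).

+1

Start at x=2: 2 → 84 → 187 → 144 → 137 → 100 → 88 → … (one orbit).
π_42 has 3 disjoint cycles with lengths [128, 128, 1] on {0,…,256}.
n − c = 257 − 3 = 254; sign = (−1)^254 = +1.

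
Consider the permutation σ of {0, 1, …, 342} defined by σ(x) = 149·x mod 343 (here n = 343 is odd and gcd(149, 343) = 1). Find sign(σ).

+1

Orbit of 235 under x↦149x: [235, 29, 205, 18, 281, 23, 340]… (length divides ord_343(149)).
7 cycles of lengths [147, 147, 21, 21, 3, 3, 1].
343 − 7 = 336 transpositions; sign(π) = (−1)^336 = +1.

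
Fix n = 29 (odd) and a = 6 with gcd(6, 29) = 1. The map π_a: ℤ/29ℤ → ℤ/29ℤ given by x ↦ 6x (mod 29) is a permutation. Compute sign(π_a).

+1

Orbit of 9 under x↦6x: [9, 25, 5, 1, 6, 7, 13]… (length divides ord_29(6)).
The orbit structure of x ↦ 6x mod 29: 3 orbits of sizes [14, 14, 1].
n − c = 29 − 3 = 26; sign = (−1)^26 = +1.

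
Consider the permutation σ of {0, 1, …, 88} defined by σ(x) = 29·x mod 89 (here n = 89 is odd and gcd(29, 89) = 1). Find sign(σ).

Orbit of 30 under x↦29x: [30, 69, 43, 1, 29, 40, 3]… (length divides ord_89(29)).
π_29 has 2 disjoint cycles with lengths [88, 1] on {0,…,88}.
sign(π) = (−1)^{n − #cycles} = (−1)^{89−2} = (−1)^87 = -1.
The Jacobi symbol (29|89) = -1 (Zolotarev) agrees.

-1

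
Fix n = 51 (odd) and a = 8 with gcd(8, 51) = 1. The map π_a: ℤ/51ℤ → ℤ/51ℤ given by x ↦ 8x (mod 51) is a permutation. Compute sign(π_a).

Orbit of 26 under x↦8x: [26, 4, 32, 1, 8, 13, 2]… (length divides ord_51(8)).
Cycle lengths of π_8 on ℤ/51ℤ: [8, 8, 8, 8, 8, 8, 2, 1]; 8 cycles in total.
n − c = 51 − 8 = 43; sign = (−1)^43 = -1.

-1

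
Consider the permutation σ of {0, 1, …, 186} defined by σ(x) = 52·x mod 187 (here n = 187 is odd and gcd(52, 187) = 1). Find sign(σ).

Start at x=137: 137 → 18 → 1 → 52 → 86 → 171 → 103 → … (one orbit).
The orbit structure of x ↦ 52x mod 187: 34 orbits of sizes [10, 10, 10, 10, 10, 10, 10, 10, 10, 10, 10, 10, 10, 10, 10, 10, 10, 1, 1, 1, 1, 1, 1, 1, 1, 1, 1, 1, 1, 1, 1, 1, 1, 1].
Σ(ℓ_i−1) = 187−34 = 153; sign = (−1)^153 = -1.
Zolotarev: (52|187) = -1, matching the cycle-count sign.

-1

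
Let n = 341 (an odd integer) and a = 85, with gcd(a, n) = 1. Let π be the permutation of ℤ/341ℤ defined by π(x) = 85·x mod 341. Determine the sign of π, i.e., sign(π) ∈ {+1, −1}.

+1

Orbit of 256 under x↦85x: [256, 277, 16, 337, 1, 85, 64]… (length divides ord_341(85)).
Decompose π into cycles: lengths [10, 10, 10, 10, 10, 10, 10, 10, 10, 10, 10, 10, 10, 10, 10, 10, 10, 10, 10, 10, 10, 10, 10, 10, 10, 10, 10, 10, 10, 10, 10, 10, 10, 10, 1] (35 cycles, including the fixed point 0).
n − c = 341 − 35 = 306; sign = (−1)^306 = +1.
Zolotarev: (85|341) = +1, matching the cycle-count sign.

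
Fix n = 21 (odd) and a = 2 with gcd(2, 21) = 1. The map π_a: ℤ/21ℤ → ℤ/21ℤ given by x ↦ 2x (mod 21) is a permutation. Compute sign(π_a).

Start at x=2: 2 → 4 → 8 → 16 → 11 → 1 → 2 (one orbit).
Cycle type of π: 6×2 + 3×2 + 2 + 1; total 6 cycles.
With 6 cycles on 21 points, sign = (−1)^{21−6} = -1.
Check: (2/21) = -1 by Zolotarev.

-1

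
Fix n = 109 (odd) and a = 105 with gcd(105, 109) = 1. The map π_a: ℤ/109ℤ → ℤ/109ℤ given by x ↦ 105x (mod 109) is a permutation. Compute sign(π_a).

+1

Start at x=63: 63 → 75 → 27 → 1 → 105 → 16 → 45 → … (one orbit).
Decompose π into cycles: lengths [9, 9, 9, 9, 9, 9, 9, 9, 9, 9, 9, 9, 1] (13 cycles, including the fixed point 0).
sign(π) = (−1)^{n − #cycles} = (−1)^{109−13} = (−1)^96 = +1.
Zolotarev: (105|109) = +1, matching the cycle-count sign.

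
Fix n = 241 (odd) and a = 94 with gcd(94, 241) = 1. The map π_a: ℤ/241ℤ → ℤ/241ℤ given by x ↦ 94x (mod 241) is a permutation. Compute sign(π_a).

+1

Trace 1: π^k(1) = [1, 94, 160, 98, 54, 15, 205] for k=0..6.
17 cycles of lengths [15, 15, 15, 15, 15, 15, 15, 15, 15, 15, 15, 15, 15, 15, 15, 15, 1].
17 cycles on 241: each ℓ→(−1)^(ℓ−1), product (−1)^224 = +1.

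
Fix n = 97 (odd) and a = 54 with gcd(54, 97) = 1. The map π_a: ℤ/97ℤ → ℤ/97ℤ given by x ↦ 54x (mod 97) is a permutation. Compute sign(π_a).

+1

Start at x=50: 50 → 81 → 9 → 1 → 54 → 6 → 33 → … (one orbit).
Cycle lengths of π_54 on ℤ/97ℤ: [24, 24, 24, 24, 1]; 5 cycles in total.
Σ(ℓ_i−1) = 97−5 = 92; sign = (−1)^92 = +1.
Zolotarev: (54|97) = +1, matching the cycle-count sign.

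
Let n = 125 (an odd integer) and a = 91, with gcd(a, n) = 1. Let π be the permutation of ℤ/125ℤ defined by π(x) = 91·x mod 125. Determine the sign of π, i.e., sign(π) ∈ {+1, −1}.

Orbit of 116 under x↦91x: [116, 56, 96, 111, 101, 66, 6]… (length divides ord_125(91)).
13 cycles of lengths [25, 25, 25, 25, 5, 5, 5, 5, 1, 1, 1, 1, 1].
With 13 cycles on 125 points, sign = (−1)^{125−13} = +1.

+1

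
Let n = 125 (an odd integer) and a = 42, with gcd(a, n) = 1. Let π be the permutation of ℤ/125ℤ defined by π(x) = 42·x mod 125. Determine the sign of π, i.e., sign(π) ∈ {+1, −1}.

-1

Start at x=63: 63 → 21 → 7 → 44 → 98 → 116 → 122 → … (one orbit).
π_42 has 4 disjoint cycles with lengths [100, 20, 4, 1] on {0,…,124}.
125 − 4 = 121 transpositions; sign(π) = (−1)^121 = -1.
(42|125)_J = -1 (Zolotarev's lemma cross-check).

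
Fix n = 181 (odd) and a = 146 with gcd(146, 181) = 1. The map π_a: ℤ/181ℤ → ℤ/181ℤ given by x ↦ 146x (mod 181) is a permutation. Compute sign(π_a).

-1

Start at x=159: 159 → 46 → 19 → 59 → 107 → 56 → 31 → … (one orbit).
10 cycles of lengths [20, 20, 20, 20, 20, 20, 20, 20, 20, 1].
Σ(ℓ_i−1) = 181−10 = 171; sign = (−1)^171 = -1.
Check: (146/181) = -1 by Zolotarev.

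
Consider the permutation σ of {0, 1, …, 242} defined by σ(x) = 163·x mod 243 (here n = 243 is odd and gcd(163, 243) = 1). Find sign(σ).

Start at x=1: 1 → 163 → 82 → 1 (one orbit).
135 cycles of lengths [3, 3, 3, 3, 3, 3, 3, 3, 3, 3, 3, 3, 3, 3, 3, 3, 3, 3, 3, 3, 3, 3, 3, 3, 3, 3, 3, 3, 3, 3, 3, 3, 3, 3, 3, 3, 3, 3, 3, 3, 3, 3, 3, 3, 3, 3, 3, 3, 3, 3, 3, 3, 3, 3, 1, 1, 1, 1, 1, 1, 1, 1, 1, 1, 1, 1, 1, 1, 1, 1, 1, 1, 1, 1, 1, 1, 1, 1, 1, 1, 1, 1, 1, 1, 1, 1, 1, 1, 1, 1, 1, 1, 1, 1, 1, 1, 1, 1, 1, 1, 1, 1, 1, 1, 1, 1, 1, 1, 1, 1, 1, 1, 1, 1, 1, 1, 1, 1, 1, 1, 1, 1, 1, 1, 1, 1, 1, 1, 1, 1, 1, 1, 1, 1, 1].
243 − 135 = 108 transpositions; sign(π) = (−1)^108 = +1.

+1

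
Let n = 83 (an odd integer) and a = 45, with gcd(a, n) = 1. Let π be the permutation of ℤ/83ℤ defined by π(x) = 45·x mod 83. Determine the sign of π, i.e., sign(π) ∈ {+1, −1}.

Start at x=21: 21 → 32 → 29 → 60 → 44 → 71 → 41 → … (one orbit).
2 cycles of lengths [82, 1].
With 2 cycles on 83 points, sign = (−1)^{83−2} = -1.

-1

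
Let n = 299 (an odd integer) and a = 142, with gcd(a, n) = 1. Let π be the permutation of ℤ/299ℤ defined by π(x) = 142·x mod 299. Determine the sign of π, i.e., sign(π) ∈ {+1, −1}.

Start at x=142: 142 → 131 → 64 → 118 → 12 → 209 → 77 → … (one orbit).
π_142 has 21 disjoint cycles with lengths [22, 22, 22, 22, 22, 22, 22, 22, 22, 22, 22, 22, 11, 11, 2, 2, 2, 2, 2, 2, 1] on {0,…,298}.
299 − 21 = 278 transpositions; sign(π) = (−1)^278 = +1.

+1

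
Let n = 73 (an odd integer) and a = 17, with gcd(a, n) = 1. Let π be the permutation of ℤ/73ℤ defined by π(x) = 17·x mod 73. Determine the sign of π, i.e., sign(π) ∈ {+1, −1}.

Orbit of 8 under x↦17x: [8, 63, 49, 30, 72, 56, 3]… (length divides ord_73(17)).
Decompose π into cycles: lengths [24, 24, 24, 1] (4 cycles, including the fixed point 0).
With 4 cycles on 73 points, sign = (−1)^{73−4} = -1.
(17|73)_J = -1 (Zolotarev's lemma cross-check).

-1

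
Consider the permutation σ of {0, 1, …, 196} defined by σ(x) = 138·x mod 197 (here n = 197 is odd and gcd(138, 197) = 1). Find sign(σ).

Trace 132: π^k(132) = [132, 92, 88, 127, 190, 19, 61] for k=0..6.
3 cycles of lengths [98, 98, 1].
sign(π) = (−1)^{n − #cycles} = (−1)^{197−3} = (−1)^194 = +1.

+1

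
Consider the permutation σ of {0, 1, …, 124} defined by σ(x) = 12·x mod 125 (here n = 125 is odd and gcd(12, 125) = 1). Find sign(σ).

-1

Start at x=34: 34 → 33 → 21 → 2 → 24 → 38 → 81 → … (one orbit).
The orbit structure of x ↦ 12x mod 125: 4 orbits of sizes [100, 20, 4, 1].
Σ(ℓ_i−1) = 125−4 = 121; sign = (−1)^121 = -1.
The Jacobi symbol (12|125) = -1 (Zolotarev) agrees.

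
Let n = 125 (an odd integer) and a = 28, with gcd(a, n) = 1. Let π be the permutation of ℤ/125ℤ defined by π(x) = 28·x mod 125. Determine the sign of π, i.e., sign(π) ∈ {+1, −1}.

Orbit of 11 under x↦28x: [11, 58, 124, 97, 91, 48, 94]… (length divides ord_125(28)).
The orbit structure of x ↦ 28x mod 125: 4 orbits of sizes [100, 20, 4, 1].
125 − 4 = 121 transpositions; sign(π) = (−1)^121 = -1.

-1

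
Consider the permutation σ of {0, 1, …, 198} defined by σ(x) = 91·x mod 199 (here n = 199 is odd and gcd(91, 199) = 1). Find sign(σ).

+1

Start at x=58: 58 → 104 → 111 → 151 → 10 → 114 → 26 → … (one orbit).
The orbit structure of x ↦ 91x mod 199: 3 orbits of sizes [99, 99, 1].
Σ(ℓ_i−1) = 199−3 = 196; sign = (−1)^196 = +1.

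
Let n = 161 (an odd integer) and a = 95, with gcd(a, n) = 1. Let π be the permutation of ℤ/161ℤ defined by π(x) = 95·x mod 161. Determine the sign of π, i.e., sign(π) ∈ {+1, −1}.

Trace 123: π^k(123) = [123, 93, 141, 32, 142, 127, 151] for k=0..6.
9 cycles of lengths [33, 33, 33, 33, 11, 11, 3, 3, 1].
n − c = 161 − 9 = 152; sign = (−1)^152 = +1.

+1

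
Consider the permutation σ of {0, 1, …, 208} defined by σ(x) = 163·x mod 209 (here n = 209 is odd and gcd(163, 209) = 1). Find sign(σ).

Trace 125: π^k(125) = [125, 102, 115, 144, 64, 191, 201] for k=0..6.
Decompose π into cycles: lengths [15, 15, 15, 15, 15, 15, 15, 15, 15, 15, 15, 15, 5, 5, 3, 3, 3, 3, 3, 3, 1] (21 cycles, including the fixed point 0).
Σ(ℓ_i−1) = 209−21 = 188; sign = (−1)^188 = +1.

+1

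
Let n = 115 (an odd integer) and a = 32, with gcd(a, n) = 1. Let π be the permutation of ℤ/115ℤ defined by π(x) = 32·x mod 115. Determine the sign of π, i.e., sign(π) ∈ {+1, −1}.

-1

Orbit of 108 under x↦32x: [108, 6, 77, 49, 73, 36, 2]… (length divides ord_115(32)).
Cycle type of π: 44×2 + 11×2 + 4 + 1; total 6 cycles.
With 6 cycles on 115 points, sign = (−1)^{115−6} = -1.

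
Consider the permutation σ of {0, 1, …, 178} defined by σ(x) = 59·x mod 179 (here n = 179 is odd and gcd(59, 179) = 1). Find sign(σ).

Orbit of 49 under x↦59x: [49, 27, 161, 12, 171, 65, 76]… (length divides ord_179(59)).
Cycle type of π: 89×2 + 1; total 3 cycles.
With 3 cycles on 179 points, sign = (−1)^{179−3} = +1.
Check: (59/179) = +1 by Zolotarev.

+1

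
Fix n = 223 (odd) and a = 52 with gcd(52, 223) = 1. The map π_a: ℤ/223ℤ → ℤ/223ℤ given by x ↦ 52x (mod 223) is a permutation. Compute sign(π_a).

Trace 136: π^k(136) = [136, 159, 17, 215, 30, 222, 171] for k=0..6.
Decompose π into cycles: lengths [74, 74, 74, 1] (4 cycles, including the fixed point 0).
223 − 4 = 219 transpositions; sign(π) = (−1)^219 = -1.
Zolotarev: (52|223) = -1, matching the cycle-count sign.

-1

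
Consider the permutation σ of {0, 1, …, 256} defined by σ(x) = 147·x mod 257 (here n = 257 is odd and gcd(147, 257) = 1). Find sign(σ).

Trace 202: π^k(202) = [202, 139, 130, 92, 160, 133, 19] for k=0..6.
The orbit structure of x ↦ 147x mod 257: 2 orbits of sizes [256, 1].
Σ(ℓ_i−1) = 257−2 = 255; sign = (−1)^255 = -1.

-1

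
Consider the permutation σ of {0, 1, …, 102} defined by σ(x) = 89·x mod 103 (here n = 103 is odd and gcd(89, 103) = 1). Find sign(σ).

-1

Start at x=9: 9 → 80 → 13 → 24 → 76 → 69 → 64 → … (one orbit).
Cycle lengths of π_89 on ℤ/103ℤ: [34, 34, 34, 1]; 4 cycles in total.
sign(π) = (−1)^{n − #cycles} = (−1)^{103−4} = (−1)^99 = -1.
Zolotarev: (89|103) = -1, matching the cycle-count sign.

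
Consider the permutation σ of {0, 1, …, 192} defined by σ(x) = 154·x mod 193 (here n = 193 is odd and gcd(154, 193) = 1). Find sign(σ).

-1

Start at x=11: 11 → 150 → 133 → 24 → 29 → 27 → 105 → … (one orbit).
Cycle lengths of π_154 on ℤ/193ℤ: [64, 64, 64, 1]; 4 cycles in total.
n − c = 193 − 4 = 189; sign = (−1)^189 = -1.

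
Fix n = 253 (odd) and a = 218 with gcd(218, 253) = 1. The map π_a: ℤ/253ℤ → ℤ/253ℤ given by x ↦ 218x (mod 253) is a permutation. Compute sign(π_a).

-1

Start at x=201: 201 → 49 → 56 → 64 → 37 → 223 → 38 → … (one orbit).
Decompose π into cycles: lengths [110, 110, 22, 5, 5, 1] (6 cycles, including the fixed point 0).
n − c = 253 − 6 = 247; sign = (−1)^247 = -1.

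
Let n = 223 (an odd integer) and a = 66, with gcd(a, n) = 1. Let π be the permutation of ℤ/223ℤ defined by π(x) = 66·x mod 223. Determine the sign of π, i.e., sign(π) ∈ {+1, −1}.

Orbit of 4 under x↦66x: [4, 41, 30, 196, 2, 132, 15]… (length divides ord_223(66)).
Decompose π into cycles: lengths [37, 37, 37, 37, 37, 37, 1] (7 cycles, including the fixed point 0).
Σ(ℓ_i−1) = 223−7 = 216; sign = (−1)^216 = +1.
Via Zolotarev, sign(π_{66}) = (66|223) = +1.

+1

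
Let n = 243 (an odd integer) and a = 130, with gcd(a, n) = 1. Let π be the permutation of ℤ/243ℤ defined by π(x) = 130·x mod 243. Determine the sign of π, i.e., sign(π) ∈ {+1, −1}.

Start at x=235: 235 → 175 → 151 → 190 → 157 → 241 → 226 → … (one orbit).
Cycle type of π: 81×2 + 27×2 + 9×2 + 3×2 + 1×3; total 11 cycles.
11 cycles on 243: each ℓ→(−1)^(ℓ−1), product (−1)^232 = +1.

+1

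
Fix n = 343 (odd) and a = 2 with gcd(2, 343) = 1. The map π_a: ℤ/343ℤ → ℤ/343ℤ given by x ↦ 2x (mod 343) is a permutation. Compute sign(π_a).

Start at x=95: 95 → 190 → 37 → 74 → 148 → 296 → 249 → … (one orbit).
Cycle lengths of π_2 on ℤ/343ℤ: [147, 147, 21, 21, 3, 3, 1]; 7 cycles in total.
n − c = 343 − 7 = 336; sign = (−1)^336 = +1.
Via Zolotarev, sign(π_{2}) = (2|343) = +1.

+1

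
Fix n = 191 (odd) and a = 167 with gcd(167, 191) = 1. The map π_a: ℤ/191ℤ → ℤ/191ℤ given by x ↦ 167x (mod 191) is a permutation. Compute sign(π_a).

Orbit of 22 under x↦167x: [22, 45, 66, 135, 7, 23, 21]… (length divides ord_191(167)).
π_167 has 2 disjoint cycles with lengths [190, 1] on {0,…,190}.
sign(π) = (−1)^{n − #cycles} = (−1)^{191−2} = (−1)^189 = -1.
Check: (167/191) = -1 by Zolotarev.

-1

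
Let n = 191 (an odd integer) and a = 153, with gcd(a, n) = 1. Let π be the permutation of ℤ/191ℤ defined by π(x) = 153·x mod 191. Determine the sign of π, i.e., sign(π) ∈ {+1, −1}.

+1

Orbit of 153 under x↦153x: [153, 107, 136, 180, 36, 160, 32]… (length divides ord_191(153)).
Cycle type of π: 19×10 + 1; total 11 cycles.
n − c = 191 − 11 = 180; sign = (−1)^180 = +1.
Via Zolotarev, sign(π_{153}) = (153|191) = +1.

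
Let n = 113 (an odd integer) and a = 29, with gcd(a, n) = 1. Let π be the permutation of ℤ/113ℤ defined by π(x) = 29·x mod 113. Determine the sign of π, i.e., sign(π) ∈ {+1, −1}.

Start at x=17: 17 → 41 → 59 → 16 → 12 → 9 → 35 → … (one orbit).
Decompose π into cycles: lengths [112, 1] (2 cycles, including the fixed point 0).
2 cycles on 113: each ℓ→(−1)^(ℓ−1), product (−1)^111 = -1.

-1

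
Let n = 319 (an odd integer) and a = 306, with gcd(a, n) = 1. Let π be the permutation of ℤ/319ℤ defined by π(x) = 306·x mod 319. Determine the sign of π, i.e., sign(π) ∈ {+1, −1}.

Start at x=313: 313 → 78 → 262 → 103 → 256 → 181 → 199 → … (one orbit).
The orbit structure of x ↦ 306x mod 319: 15 orbits of sizes [35, 35, 35, 35, 35, 35, 35, 35, 7, 7, 7, 7, 5, 5, 1].
With 15 cycles on 319 points, sign = (−1)^{319−15} = +1.
Via Zolotarev, sign(π_{306}) = (306|319) = +1.

+1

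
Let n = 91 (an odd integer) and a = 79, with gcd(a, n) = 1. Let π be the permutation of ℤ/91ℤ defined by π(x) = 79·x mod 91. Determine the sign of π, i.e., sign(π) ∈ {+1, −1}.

Start at x=53: 53 → 1 → 79 → 53 (one orbit).
39 cycles of lengths [3, 3, 3, 3, 3, 3, 3, 3, 3, 3, 3, 3, 3, 3, 3, 3, 3, 3, 3, 3, 3, 3, 3, 3, 3, 3, 1, 1, 1, 1, 1, 1, 1, 1, 1, 1, 1, 1, 1].
sign(π) = (−1)^{n − #cycles} = (−1)^{91−39} = (−1)^52 = +1.
Via Zolotarev, sign(π_{79}) = (79|91) = +1.

+1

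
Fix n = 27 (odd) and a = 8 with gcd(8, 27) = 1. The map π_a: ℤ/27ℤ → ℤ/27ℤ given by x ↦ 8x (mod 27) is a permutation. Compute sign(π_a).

Trace 8: π^k(8) = [8, 10, 26, 19, 17, 1] for k=0..5.
The orbit structure of x ↦ 8x mod 27: 8 orbits of sizes [6, 6, 6, 2, 2, 2, 2, 1].
sign(π) = (−1)^{n − #cycles} = (−1)^{27−8} = (−1)^19 = -1.
Check: (8/27) = -1 by Zolotarev.

-1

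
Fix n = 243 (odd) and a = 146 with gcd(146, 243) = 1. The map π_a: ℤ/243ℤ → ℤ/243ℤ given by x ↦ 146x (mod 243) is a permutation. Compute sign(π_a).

Trace 185: π^k(185) = [185, 37, 56, 157, 80, 16, 149] for k=0..6.
The orbit structure of x ↦ 146x mod 243: 6 orbits of sizes [162, 54, 18, 6, 2, 1].
Σ(ℓ_i−1) = 243−6 = 237; sign = (−1)^237 = -1.
Via Zolotarev, sign(π_{146}) = (146|243) = -1.

-1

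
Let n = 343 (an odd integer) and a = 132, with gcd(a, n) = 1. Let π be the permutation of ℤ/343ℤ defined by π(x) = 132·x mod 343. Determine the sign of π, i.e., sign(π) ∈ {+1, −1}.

-1

Orbit of 85 under x↦132x: [85, 244, 309, 314, 288, 286, 22]… (length divides ord_343(132)).
Cycle lengths of π_132 on ℤ/343ℤ: [98, 98, 98, 14, 14, 14, 2, 2, 2, 1]; 10 cycles in total.
n − c = 343 − 10 = 333; sign = (−1)^333 = -1.
Check: (132/343) = -1 by Zolotarev.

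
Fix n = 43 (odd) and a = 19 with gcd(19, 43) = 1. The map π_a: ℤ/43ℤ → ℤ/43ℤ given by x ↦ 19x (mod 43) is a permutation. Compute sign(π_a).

-1

Orbit of 29 under x↦19x: [29, 35, 20, 36, 39, 10, 18]… (length divides ord_43(19)).
The orbit structure of x ↦ 19x mod 43: 2 orbits of sizes [42, 1].
With 2 cycles on 43 points, sign = (−1)^{43−2} = -1.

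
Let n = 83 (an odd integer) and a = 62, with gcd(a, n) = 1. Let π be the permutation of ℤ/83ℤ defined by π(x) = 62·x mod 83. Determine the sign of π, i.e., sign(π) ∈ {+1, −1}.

Orbit of 48 under x↦62x: [48, 71, 3, 20, 78, 22, 36]… (length divides ord_83(62)).
Decompose π into cycles: lengths [82, 1] (2 cycles, including the fixed point 0).
83 − 2 = 81 transpositions; sign(π) = (−1)^81 = -1.

-1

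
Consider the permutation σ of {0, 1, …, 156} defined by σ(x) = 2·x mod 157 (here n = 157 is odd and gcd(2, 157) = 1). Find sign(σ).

-1

Orbit of 129 under x↦2x: [129, 101, 45, 90, 23, 46, 92]… (length divides ord_157(2)).
Cycle type of π: 52×3 + 1; total 4 cycles.
n − c = 157 − 4 = 153; sign = (−1)^153 = -1.
The Jacobi symbol (2|157) = -1 (Zolotarev) agrees.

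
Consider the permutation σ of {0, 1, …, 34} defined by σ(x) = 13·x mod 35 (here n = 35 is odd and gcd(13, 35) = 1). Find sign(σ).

+1

Trace 29: π^k(29) = [29, 27, 1, 13] for k=0..3.
Decompose π into cycles: lengths [4, 4, 4, 4, 4, 4, 4, 2, 2, 2, 1] (11 cycles, including the fixed point 0).
n − c = 35 − 11 = 24; sign = (−1)^24 = +1.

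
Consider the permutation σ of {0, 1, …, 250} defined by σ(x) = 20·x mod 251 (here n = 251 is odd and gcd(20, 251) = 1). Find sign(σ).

Start at x=113: 113 → 1 → 20 → 149 → 219 → 113 (one orbit).
The orbit structure of x ↦ 20x mod 251: 51 orbits of sizes [5, 5, 5, 5, 5, 5, 5, 5, 5, 5, 5, 5, 5, 5, 5, 5, 5, 5, 5, 5, 5, 5, 5, 5, 5, 5, 5, 5, 5, 5, 5, 5, 5, 5, 5, 5, 5, 5, 5, 5, 5, 5, 5, 5, 5, 5, 5, 5, 5, 5, 1].
sign(π) = (−1)^{n − #cycles} = (−1)^{251−51} = (−1)^200 = +1.
Check: (20/251) = +1 by Zolotarev.

+1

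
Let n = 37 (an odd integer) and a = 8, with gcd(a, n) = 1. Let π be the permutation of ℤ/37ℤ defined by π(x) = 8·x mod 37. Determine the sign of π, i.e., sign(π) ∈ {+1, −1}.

-1

Trace 10: π^k(10) = [10, 6, 11, 14, 1, 8, 27] for k=0..6.
Decompose π into cycles: lengths [12, 12, 12, 1] (4 cycles, including the fixed point 0).
sign(π) = (−1)^{n − #cycles} = (−1)^{37−4} = (−1)^33 = -1.
The Jacobi symbol (8|37) = -1 (Zolotarev) agrees.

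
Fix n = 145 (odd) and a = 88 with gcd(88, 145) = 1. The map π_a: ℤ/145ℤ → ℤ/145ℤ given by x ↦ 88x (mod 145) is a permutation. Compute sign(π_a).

Trace 88: π^k(88) = [88, 59, 117, 1] for k=0..3.
58 cycles of lengths [4, 4, 4, 4, 4, 4, 4, 4, 4, 4, 4, 4, 4, 4, 4, 4, 4, 4, 4, 4, 4, 4, 4, 4, 4, 4, 4, 4, 4, 1, 1, 1, 1, 1, 1, 1, 1, 1, 1, 1, 1, 1, 1, 1, 1, 1, 1, 1, 1, 1, 1, 1, 1, 1, 1, 1, 1, 1].
With 58 cycles on 145 points, sign = (−1)^{145−58} = -1.
Zolotarev: (88|145) = -1, matching the cycle-count sign.

-1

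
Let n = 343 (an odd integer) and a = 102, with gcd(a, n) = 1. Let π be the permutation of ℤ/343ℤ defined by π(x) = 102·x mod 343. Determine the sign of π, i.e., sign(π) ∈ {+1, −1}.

+1

Trace 60: π^k(60) = [60, 289, 323, 18, 121, 337, 74] for k=0..6.
The orbit structure of x ↦ 102x mod 343: 7 orbits of sizes [147, 147, 21, 21, 3, 3, 1].
n − c = 343 − 7 = 336; sign = (−1)^336 = +1.
Zolotarev: (102|343) = +1, matching the cycle-count sign.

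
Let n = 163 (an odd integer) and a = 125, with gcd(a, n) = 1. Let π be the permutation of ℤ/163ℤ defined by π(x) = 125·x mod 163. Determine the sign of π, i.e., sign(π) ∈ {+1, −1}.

-1

Start at x=162: 162 → 38 → 23 → 104 → 123 → 53 → 105 → … (one orbit).
10 cycles of lengths [18, 18, 18, 18, 18, 18, 18, 18, 18, 1].
n − c = 163 − 10 = 153; sign = (−1)^153 = -1.
Via Zolotarev, sign(π_{125}) = (125|163) = -1.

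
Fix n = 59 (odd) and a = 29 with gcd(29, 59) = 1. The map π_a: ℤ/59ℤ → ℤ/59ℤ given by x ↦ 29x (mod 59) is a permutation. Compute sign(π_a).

+1

Trace 9: π^k(9) = [9, 25, 17, 21, 19, 20, 49] for k=0..6.
The orbit structure of x ↦ 29x mod 59: 3 orbits of sizes [29, 29, 1].
With 3 cycles on 59 points, sign = (−1)^{59−3} = +1.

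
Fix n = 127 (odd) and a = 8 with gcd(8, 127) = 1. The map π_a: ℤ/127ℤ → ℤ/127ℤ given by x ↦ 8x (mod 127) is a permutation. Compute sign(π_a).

Orbit of 2 under x↦8x: [2, 16, 1, 8, 64, 4, 32]… (length divides ord_127(8)).
Cycle type of π: 7×18 + 1; total 19 cycles.
127 − 19 = 108 transpositions; sign(π) = (−1)^108 = +1.
(8|127)_J = +1 (Zolotarev's lemma cross-check).

+1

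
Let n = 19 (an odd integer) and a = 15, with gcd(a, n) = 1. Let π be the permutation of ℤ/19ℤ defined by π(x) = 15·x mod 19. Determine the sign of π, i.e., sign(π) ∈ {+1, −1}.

Start at x=15: 15 → 16 → 12 → 9 → 2 → 11 → 13 → … (one orbit).
Cycle lengths of π_15 on ℤ/19ℤ: [18, 1]; 2 cycles in total.
n − c = 19 − 2 = 17; sign = (−1)^17 = -1.
Zolotarev: (15|19) = -1, matching the cycle-count sign.

-1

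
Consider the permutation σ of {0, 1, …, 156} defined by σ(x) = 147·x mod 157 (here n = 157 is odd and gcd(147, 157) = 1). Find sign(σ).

+1

Start at x=154: 154 → 30 → 14 → 17 → 144 → 130 → 113 → … (one orbit).
The orbit structure of x ↦ 147x mod 157: 5 orbits of sizes [39, 39, 39, 39, 1].
n − c = 157 − 5 = 152; sign = (−1)^152 = +1.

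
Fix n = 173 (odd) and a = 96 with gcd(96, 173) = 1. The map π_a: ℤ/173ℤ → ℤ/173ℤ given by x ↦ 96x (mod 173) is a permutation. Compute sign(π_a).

Orbit of 60 under x↦96x: [60, 51, 52, 148, 22, 36, 169]… (length divides ord_173(96)).
π_96 has 5 disjoint cycles with lengths [43, 43, 43, 43, 1] on {0,…,172}.
173 − 5 = 168 transpositions; sign(π) = (−1)^168 = +1.
Zolotarev: (96|173) = +1, matching the cycle-count sign.

+1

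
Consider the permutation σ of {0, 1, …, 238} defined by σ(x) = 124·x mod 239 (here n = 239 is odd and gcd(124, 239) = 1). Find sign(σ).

+1

Trace 91: π^k(91) = [91, 51, 110, 17, 196, 165, 145] for k=0..6.
Decompose π into cycles: lengths [119, 119, 1] (3 cycles, including the fixed point 0).
n − c = 239 − 3 = 236; sign = (−1)^236 = +1.
(124|239)_J = +1 (Zolotarev's lemma cross-check).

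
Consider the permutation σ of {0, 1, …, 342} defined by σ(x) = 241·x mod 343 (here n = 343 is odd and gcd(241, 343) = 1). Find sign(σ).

-1

Orbit of 240 under x↦241x: [240, 216, 263, 271, 141, 24, 296]… (length divides ord_343(241)).
Cycle lengths of π_241 on ℤ/343ℤ: [294, 42, 6, 1]; 4 cycles in total.
With 4 cycles on 343 points, sign = (−1)^{343−4} = -1.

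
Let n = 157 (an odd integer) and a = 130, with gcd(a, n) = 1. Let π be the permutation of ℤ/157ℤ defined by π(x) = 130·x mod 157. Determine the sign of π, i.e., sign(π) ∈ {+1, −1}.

Orbit of 67 under x↦130x: [67, 75, 16, 39, 46, 14, 93]… (length divides ord_157(130)).
Cycle lengths of π_130 on ℤ/157ℤ: [13, 13, 13, 13, 13, 13, 13, 13, 13, 13, 13, 13, 1]; 13 cycles in total.
Σ(ℓ_i−1) = 157−13 = 144; sign = (−1)^144 = +1.
Via Zolotarev, sign(π_{130}) = (130|157) = +1.

+1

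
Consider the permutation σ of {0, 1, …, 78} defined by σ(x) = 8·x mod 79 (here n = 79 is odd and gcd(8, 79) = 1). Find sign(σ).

+1

Trace 65: π^k(65) = [65, 46, 52, 21, 10, 1, 8] for k=0..6.
Cycle type of π: 13×6 + 1; total 7 cycles.
sign(π) = (−1)^{n − #cycles} = (−1)^{79−7} = (−1)^72 = +1.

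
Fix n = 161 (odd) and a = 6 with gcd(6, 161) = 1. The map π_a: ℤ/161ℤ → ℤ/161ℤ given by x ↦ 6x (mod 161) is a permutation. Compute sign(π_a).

-1

Orbit of 127 under x↦6x: [127, 118, 64, 62, 50, 139, 29]… (length divides ord_161(6)).
Cycle lengths of π_6 on ℤ/161ℤ: [22, 22, 22, 22, 22, 22, 11, 11, 2, 2, 2, 1]; 12 cycles in total.
n − c = 161 − 12 = 149; sign = (−1)^149 = -1.
The Jacobi symbol (6|161) = -1 (Zolotarev) agrees.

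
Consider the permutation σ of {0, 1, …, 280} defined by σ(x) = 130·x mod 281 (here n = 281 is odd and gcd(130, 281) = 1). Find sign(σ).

-1

Start at x=61: 61 → 62 → 192 → 232 → 93 → 7 → 67 → … (one orbit).
π_130 has 8 disjoint cycles with lengths [40, 40, 40, 40, 40, 40, 40, 1] on {0,…,280}.
281 − 8 = 273 transpositions; sign(π) = (−1)^273 = -1.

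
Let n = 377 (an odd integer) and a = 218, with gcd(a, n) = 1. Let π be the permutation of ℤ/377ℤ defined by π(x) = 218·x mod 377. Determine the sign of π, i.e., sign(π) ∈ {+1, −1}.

Trace 9: π^k(9) = [9, 77, 198, 186, 209, 322, 74] for k=0..6.
8 cycles of lengths [84, 84, 84, 84, 28, 6, 6, 1].
n − c = 377 − 8 = 369; sign = (−1)^369 = -1.

-1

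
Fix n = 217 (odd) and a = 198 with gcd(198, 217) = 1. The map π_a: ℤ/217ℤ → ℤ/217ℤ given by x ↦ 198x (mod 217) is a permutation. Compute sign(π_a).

-1

Trace 121: π^k(121) = [121, 88, 64, 86, 102, 15, 149] for k=0..6.
π_198 has 10 disjoint cycles with lengths [30, 30, 30, 30, 30, 30, 30, 3, 3, 1] on {0,…,216}.
217 − 10 = 207 transpositions; sign(π) = (−1)^207 = -1.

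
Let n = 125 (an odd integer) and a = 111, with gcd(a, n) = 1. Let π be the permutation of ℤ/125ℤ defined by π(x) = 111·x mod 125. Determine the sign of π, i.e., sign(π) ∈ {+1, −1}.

+1

Start at x=46: 46 → 106 → 16 → 26 → 11 → 96 → 31 → … (one orbit).
Cycle type of π: 25×4 + 5×4 + 1×5; total 13 cycles.
Σ(ℓ_i−1) = 125−13 = 112; sign = (−1)^112 = +1.
(111|125)_J = +1 (Zolotarev's lemma cross-check).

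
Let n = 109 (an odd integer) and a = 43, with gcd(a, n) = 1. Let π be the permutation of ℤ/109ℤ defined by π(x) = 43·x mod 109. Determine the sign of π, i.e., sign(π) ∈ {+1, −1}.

+1

Start at x=66: 66 → 4 → 63 → 93 → 75 → 64 → 27 → … (one orbit).
Decompose π into cycles: lengths [18, 18, 18, 18, 18, 18, 1] (7 cycles, including the fixed point 0).
With 7 cycles on 109 points, sign = (−1)^{109−7} = +1.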